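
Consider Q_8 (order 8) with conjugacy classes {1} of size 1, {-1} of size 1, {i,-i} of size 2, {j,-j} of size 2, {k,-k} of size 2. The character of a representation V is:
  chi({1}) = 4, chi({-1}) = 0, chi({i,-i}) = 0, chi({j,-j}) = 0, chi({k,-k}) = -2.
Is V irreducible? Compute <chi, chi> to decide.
Not irreducible (reducible): <chi, chi> = 3 > 1.

Why: <chi, chi> = (1/|G|) sum_C |C| * |chi(C)|^2 = (1/8)[1*|4|^2 + 1*|0|^2 + 2*|0|^2 + 2*|0|^2 + 2*|-2|^2]
  = (1/8)[(16) + (0) + (0) + (0) + (8)] = 24/8 = 3.
A character is irreducible iff <chi, chi> = 1, so this representation is reducible.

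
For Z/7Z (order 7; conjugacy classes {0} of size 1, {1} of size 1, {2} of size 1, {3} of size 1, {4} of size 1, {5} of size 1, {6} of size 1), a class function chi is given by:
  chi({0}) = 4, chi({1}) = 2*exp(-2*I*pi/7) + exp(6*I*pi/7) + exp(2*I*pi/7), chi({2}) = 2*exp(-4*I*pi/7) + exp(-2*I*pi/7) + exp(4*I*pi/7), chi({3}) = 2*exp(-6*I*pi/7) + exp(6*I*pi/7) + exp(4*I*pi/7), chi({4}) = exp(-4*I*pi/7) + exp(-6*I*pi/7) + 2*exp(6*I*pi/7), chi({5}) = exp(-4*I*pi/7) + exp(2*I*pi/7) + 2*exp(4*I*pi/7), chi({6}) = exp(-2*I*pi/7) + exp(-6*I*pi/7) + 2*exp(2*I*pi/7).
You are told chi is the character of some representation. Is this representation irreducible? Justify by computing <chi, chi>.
Not irreducible (reducible): <chi, chi> = 6 > 1.

Derivation: <chi, chi> = (1/|G|) sum_C |C| * |chi(C)|^2 = (1/7)[1*|4|^2 + 1*|2*exp(-2*I*pi/7) + exp(6*I*pi/7) + exp(2*I*pi/7)|^2 + 1*|2*exp(-4*I*pi/7) + exp(-2*I*pi/7) + exp(4*I*pi/7)|^2 + 1*|2*exp(-6*I*pi/7) + exp(6*I*pi/7) + exp(4*I*pi/7)|^2 + 1*|exp(-4*I*pi/7) + exp(-6*I*pi/7) + 2*exp(6*I*pi/7)|^2 + 1*|exp(-4*I*pi/7) + exp(2*I*pi/7) + 2*exp(4*I*pi/7)|^2 + 1*|exp(-2*I*pi/7) + exp(-6*I*pi/7) + 2*exp(2*I*pi/7)|^2]
  = (1/7)[(16) + (6 + 3*exp(-4*I*pi/7) + 2*exp(-6*I*pi/7) + 2*exp(6*I*pi/7) + 3*exp(4*I*pi/7)) + (6 + 2*exp(-2*I*pi/7) + 3*exp(-6*I*pi/7) + 3*exp(6*I*pi/7) + 2*exp(2*I*pi/7)) + (6 + 3*exp(-2*I*pi/7) + 2*exp(-4*I*pi/7) + 2*exp(4*I*pi/7) + 3*exp(2*I*pi/7)) + (6 + 3*exp(-2*I*pi/7) + 2*exp(-4*I*pi/7) + 2*exp(4*I*pi/7) + 3*exp(2*I*pi/7)) + (6 + 2*exp(-2*I*pi/7) + 3*exp(-6*I*pi/7) + 3*exp(6*I*pi/7) + 2*exp(2*I*pi/7)) + (6 + 3*exp(-4*I*pi/7) + 2*exp(-6*I*pi/7) + 2*exp(6*I*pi/7) + 3*exp(4*I*pi/7))] = 42/7 = 6.
(Exp terms are combined using exp(i*s)*conj(exp(i*t)) = exp(i*(s-t)), and sums of them are collapsed using the identity that for every m > 1 the m distinct m-th roots of unity sum to 0, e.g. 1 + exp(2*I*pi/3) + exp(-2*I*pi/3) = 0.)
A character is irreducible iff <chi, chi> = 1, so this representation is reducible.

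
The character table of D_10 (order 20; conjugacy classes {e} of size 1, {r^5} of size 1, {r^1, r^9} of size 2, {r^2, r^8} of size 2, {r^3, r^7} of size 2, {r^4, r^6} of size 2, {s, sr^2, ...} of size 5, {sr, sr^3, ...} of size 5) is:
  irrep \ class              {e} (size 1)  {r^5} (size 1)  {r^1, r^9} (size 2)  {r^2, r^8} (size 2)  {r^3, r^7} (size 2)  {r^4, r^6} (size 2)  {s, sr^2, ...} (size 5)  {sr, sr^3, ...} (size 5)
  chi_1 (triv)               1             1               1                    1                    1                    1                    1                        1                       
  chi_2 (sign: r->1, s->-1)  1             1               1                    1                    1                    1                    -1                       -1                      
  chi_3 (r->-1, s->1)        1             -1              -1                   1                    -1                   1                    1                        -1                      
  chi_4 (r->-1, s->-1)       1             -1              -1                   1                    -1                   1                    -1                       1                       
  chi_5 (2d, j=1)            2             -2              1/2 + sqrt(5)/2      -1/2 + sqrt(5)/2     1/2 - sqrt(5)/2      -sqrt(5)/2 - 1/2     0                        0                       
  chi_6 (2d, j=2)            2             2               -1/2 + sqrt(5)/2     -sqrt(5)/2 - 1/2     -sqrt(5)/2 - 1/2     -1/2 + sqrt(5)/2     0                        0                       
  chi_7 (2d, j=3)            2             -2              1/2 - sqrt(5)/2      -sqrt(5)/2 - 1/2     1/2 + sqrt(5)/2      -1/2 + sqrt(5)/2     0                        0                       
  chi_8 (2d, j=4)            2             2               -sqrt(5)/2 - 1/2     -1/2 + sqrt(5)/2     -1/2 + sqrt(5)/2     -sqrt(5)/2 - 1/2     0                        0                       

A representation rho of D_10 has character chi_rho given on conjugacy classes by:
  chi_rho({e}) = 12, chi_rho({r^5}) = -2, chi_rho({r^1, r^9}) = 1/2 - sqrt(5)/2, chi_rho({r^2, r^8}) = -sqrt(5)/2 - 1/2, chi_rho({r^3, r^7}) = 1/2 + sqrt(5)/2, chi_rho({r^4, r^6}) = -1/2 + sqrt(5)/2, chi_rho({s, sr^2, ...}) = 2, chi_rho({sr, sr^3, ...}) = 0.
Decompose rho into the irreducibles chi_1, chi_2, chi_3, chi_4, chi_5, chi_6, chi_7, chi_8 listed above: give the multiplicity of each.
Multiplicities: chi_1: 1, chi_2: 0, chi_3: 1, chi_4: 0, chi_5: 1, chi_6: 1, chi_7: 2, chi_8: 1.

Justification: Use <chi_rho, chi> = (1/|G|) sum_C |C| * chi_rho(C) * conj(chi(C)) with |G| = 20 for each irreducible chi in the table:
  <chi_rho, chi_1> = (1/20)[1*(12)*conj(1) + 1*(-2)*conj(1) + 2*(1/2 - sqrt(5)/2)*conj(1) + 2*(-sqrt(5)/2 - 1/2)*conj(1) + 2*(1/2 + sqrt(5)/2)*conj(1) + 2*(-1/2 + sqrt(5)/2)*conj(1) + 5*(2)*conj(1) + 5*(0)*conj(1)]
      = (1/20)[(12) + (-2) + (1 - sqrt(5)) + (-sqrt(5) - 1) + (1 + sqrt(5)) + (-1 + sqrt(5)) + (10) + (0)] = 20/20 = 1
  <chi_rho, chi_2> = (1/20)[1*(12)*conj(1) + 1*(-2)*conj(1) + 2*(1/2 - sqrt(5)/2)*conj(1) + 2*(-sqrt(5)/2 - 1/2)*conj(1) + 2*(1/2 + sqrt(5)/2)*conj(1) + 2*(-1/2 + sqrt(5)/2)*conj(1) + 5*(2)*conj(-1) + 5*(0)*conj(-1)]
      = (1/20)[(12) + (-2) + (1 - sqrt(5)) + (-sqrt(5) - 1) + (1 + sqrt(5)) + (-1 + sqrt(5)) + (-10) + (0)] = 0/20 = 0
  <chi_rho, chi_3> = (1/20)[1*(12)*conj(1) + 1*(-2)*conj(-1) + 2*(1/2 - sqrt(5)/2)*conj(-1) + 2*(-sqrt(5)/2 - 1/2)*conj(1) + 2*(1/2 + sqrt(5)/2)*conj(-1) + 2*(-1/2 + sqrt(5)/2)*conj(1) + 5*(2)*conj(1) + 5*(0)*conj(-1)]
      = (1/20)[(12) + (2) + (-1 + sqrt(5)) + (-sqrt(5) - 1) + (-sqrt(5) - 1) + (-1 + sqrt(5)) + (10) + (0)] = 20/20 = 1
  <chi_rho, chi_4> = (1/20)[1*(12)*conj(1) + 1*(-2)*conj(-1) + 2*(1/2 - sqrt(5)/2)*conj(-1) + 2*(-sqrt(5)/2 - 1/2)*conj(1) + 2*(1/2 + sqrt(5)/2)*conj(-1) + 2*(-1/2 + sqrt(5)/2)*conj(1) + 5*(2)*conj(-1) + 5*(0)*conj(1)]
      = (1/20)[(12) + (2) + (-1 + sqrt(5)) + (-sqrt(5) - 1) + (-sqrt(5) - 1) + (-1 + sqrt(5)) + (-10) + (0)] = 0/20 = 0
  <chi_rho, chi_5> = (1/20)[1*(12)*conj(2) + 1*(-2)*conj(-2) + 2*(1/2 - sqrt(5)/2)*conj(1/2 + sqrt(5)/2) + 2*(-sqrt(5)/2 - 1/2)*conj(-1/2 + sqrt(5)/2) + 2*(1/2 + sqrt(5)/2)*conj(1/2 - sqrt(5)/2) + 2*(-1/2 + sqrt(5)/2)*conj(-sqrt(5)/2 - 1/2) + 5*(2)*conj(0) + 5*(0)*conj(0)]
      = (1/20)[(24) + (4) + (-2) + (-2) + (-2) + (-2) + (0) + (0)] = 20/20 = 1
  <chi_rho, chi_6> = (1/20)[1*(12)*conj(2) + 1*(-2)*conj(2) + 2*(1/2 - sqrt(5)/2)*conj(-1/2 + sqrt(5)/2) + 2*(-sqrt(5)/2 - 1/2)*conj(-sqrt(5)/2 - 1/2) + 2*(1/2 + sqrt(5)/2)*conj(-sqrt(5)/2 - 1/2) + 2*(-1/2 + sqrt(5)/2)*conj(-1/2 + sqrt(5)/2) + 5*(2)*conj(0) + 5*(0)*conj(0)]
      = (1/20)[(24) + (-4) + (-3 + sqrt(5)) + (sqrt(5) + 3) + (-3 - sqrt(5)) + (3 - sqrt(5)) + (0) + (0)] = 20/20 = 1
  <chi_rho, chi_7> = (1/20)[1*(12)*conj(2) + 1*(-2)*conj(-2) + 2*(1/2 - sqrt(5)/2)*conj(1/2 - sqrt(5)/2) + 2*(-sqrt(5)/2 - 1/2)*conj(-sqrt(5)/2 - 1/2) + 2*(1/2 + sqrt(5)/2)*conj(1/2 + sqrt(5)/2) + 2*(-1/2 + sqrt(5)/2)*conj(-1/2 + sqrt(5)/2) + 5*(2)*conj(0) + 5*(0)*conj(0)]
      = (1/20)[(24) + (4) + (3 - sqrt(5)) + (sqrt(5) + 3) + (sqrt(5) + 3) + (3 - sqrt(5)) + (0) + (0)] = 40/20 = 2
  <chi_rho, chi_8> = (1/20)[1*(12)*conj(2) + 1*(-2)*conj(2) + 2*(1/2 - sqrt(5)/2)*conj(-sqrt(5)/2 - 1/2) + 2*(-sqrt(5)/2 - 1/2)*conj(-1/2 + sqrt(5)/2) + 2*(1/2 + sqrt(5)/2)*conj(-1/2 + sqrt(5)/2) + 2*(-1/2 + sqrt(5)/2)*conj(-sqrt(5)/2 - 1/2) + 5*(2)*conj(0) + 5*(0)*conj(0)]
      = (1/20)[(24) + (-4) + (2) + (-2) + (2) + (-2) + (0) + (0)] = 20/20 = 1
Dimension check: dim(rho) = sum (mult * dim) = 1*1 + 0*1 + 1*1 + 0*1 + 1*2 + 1*2 + 2*2 + 1*2 = 12 = chi_rho(e) = 12.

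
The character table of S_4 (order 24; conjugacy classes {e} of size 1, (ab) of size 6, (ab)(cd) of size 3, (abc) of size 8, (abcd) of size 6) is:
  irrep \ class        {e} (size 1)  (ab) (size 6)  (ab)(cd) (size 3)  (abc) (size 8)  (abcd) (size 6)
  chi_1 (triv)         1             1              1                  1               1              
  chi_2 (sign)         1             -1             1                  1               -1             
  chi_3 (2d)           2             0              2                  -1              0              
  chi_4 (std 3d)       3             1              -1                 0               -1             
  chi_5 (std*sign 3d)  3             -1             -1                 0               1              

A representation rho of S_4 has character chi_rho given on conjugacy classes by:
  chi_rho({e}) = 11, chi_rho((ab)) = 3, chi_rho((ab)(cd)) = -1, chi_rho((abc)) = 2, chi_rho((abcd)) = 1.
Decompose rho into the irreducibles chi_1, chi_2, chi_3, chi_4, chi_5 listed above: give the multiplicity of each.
Multiplicities: chi_1: 2, chi_2: 0, chi_3: 0, chi_4: 2, chi_5: 1.

Use <chi_rho, chi> = (1/|G|) sum_C |C| * chi_rho(C) * conj(chi(C)) with |G| = 24 for each irreducible chi in the table:
  <chi_rho, chi_1> = (1/24)[1*(11)*conj(1) + 6*(3)*conj(1) + 3*(-1)*conj(1) + 8*(2)*conj(1) + 6*(1)*conj(1)]
      = (1/24)[(11) + (18) + (-3) + (16) + (6)] = 48/24 = 2
  <chi_rho, chi_2> = (1/24)[1*(11)*conj(1) + 6*(3)*conj(-1) + 3*(-1)*conj(1) + 8*(2)*conj(1) + 6*(1)*conj(-1)]
      = (1/24)[(11) + (-18) + (-3) + (16) + (-6)] = 0/24 = 0
  <chi_rho, chi_3> = (1/24)[1*(11)*conj(2) + 6*(3)*conj(0) + 3*(-1)*conj(2) + 8*(2)*conj(-1) + 6*(1)*conj(0)]
      = (1/24)[(22) + (0) + (-6) + (-16) + (0)] = 0/24 = 0
  <chi_rho, chi_4> = (1/24)[1*(11)*conj(3) + 6*(3)*conj(1) + 3*(-1)*conj(-1) + 8*(2)*conj(0) + 6*(1)*conj(-1)]
      = (1/24)[(33) + (18) + (3) + (0) + (-6)] = 48/24 = 2
  <chi_rho, chi_5> = (1/24)[1*(11)*conj(3) + 6*(3)*conj(-1) + 3*(-1)*conj(-1) + 8*(2)*conj(0) + 6*(1)*conj(1)]
      = (1/24)[(33) + (-18) + (3) + (0) + (6)] = 24/24 = 1
Dimension check: dim(rho) = sum (mult * dim) = 2*1 + 0*1 + 0*2 + 2*3 + 1*3 = 11 = chi_rho(e) = 11.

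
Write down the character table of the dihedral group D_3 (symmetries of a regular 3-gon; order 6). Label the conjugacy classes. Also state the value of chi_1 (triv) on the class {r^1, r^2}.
Conjugacy classes: {e} of size 1, {r^1, r^2} of size 2, {s, sr, ..., sr^2} of size 3.
Character table:
  irrep \ class              {e} (size 1)  {r^1, r^2} (size 2)  {s, sr, ..., sr^2} (size 3)
  chi_1 (triv)               1             1                    1                          
  chi_2 (sign: r->1, s->-1)  1             1                    -1                         
  chi_3 (2d, j=1)            2             -1                   0                          

Spot check: chi_1 (triv) on {r^1, r^2} = 1.

Derivation: D_3 has order 2*3 = 6 with 3 conjugacy classes, hence 3 irreducibles. Sum of squared dims 1 + 1 + 4 = 6 = |G|. Linear characters come from the abelianisation; the 2-dimensional irreps have character r^k -> 2*cos(2*pi*j*k/3), reflections -> 0.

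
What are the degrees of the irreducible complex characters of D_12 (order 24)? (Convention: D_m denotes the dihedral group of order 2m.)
Dimensions: 1, 1, 1, 1, 2, 2, 2, 2, 2

Details: There are 9 irreducibles (= number of conjugacy classes). Their dimensions d_i satisfy sum d_i^2 = |G| = 24: 1 + 1 + 1 + 1 + 4 + 4 + 4 + 4 + 4 = 24.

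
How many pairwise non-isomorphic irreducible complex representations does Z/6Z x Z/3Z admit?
18

Proof sketch: The number of irreducible complex representations of a finite group equals its number of conjugacy classes. Z/6Z x Z/3Z is abelian of order 18, so every element is its own conjugacy class: 18 classes, so Z/6Z x Z/3Z (order 18) has exactly 18 irreducible complex representations.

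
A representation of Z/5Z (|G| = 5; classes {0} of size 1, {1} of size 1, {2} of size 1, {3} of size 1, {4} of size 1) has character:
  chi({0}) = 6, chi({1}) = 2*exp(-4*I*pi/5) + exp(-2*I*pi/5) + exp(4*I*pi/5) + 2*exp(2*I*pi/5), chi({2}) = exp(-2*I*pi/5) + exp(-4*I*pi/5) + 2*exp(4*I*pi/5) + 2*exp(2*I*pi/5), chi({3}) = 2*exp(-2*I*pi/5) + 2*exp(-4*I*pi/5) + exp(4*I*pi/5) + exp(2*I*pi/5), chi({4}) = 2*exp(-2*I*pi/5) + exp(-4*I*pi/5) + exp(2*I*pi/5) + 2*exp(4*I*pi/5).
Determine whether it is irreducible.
Not irreducible (reducible): <chi, chi> = 10 > 1.

Details: <chi, chi> = (1/|G|) sum_C |C| * |chi(C)|^2 = (1/5)[1*|6|^2 + 1*|2*exp(-4*I*pi/5) + exp(-2*I*pi/5) + exp(4*I*pi/5) + 2*exp(2*I*pi/5)|^2 + 1*|exp(-2*I*pi/5) + exp(-4*I*pi/5) + 2*exp(4*I*pi/5) + 2*exp(2*I*pi/5)|^2 + 1*|2*exp(-2*I*pi/5) + 2*exp(-4*I*pi/5) + exp(4*I*pi/5) + exp(2*I*pi/5)|^2 + 1*|2*exp(-2*I*pi/5) + exp(-4*I*pi/5) + exp(2*I*pi/5) + 2*exp(4*I*pi/5)|^2]
  = (1/5)[(36) + (10 + 6*exp(-2*I*pi/5) + 7*exp(-4*I*pi/5) + 7*exp(4*I*pi/5) + 6*exp(2*I*pi/5)) + (10 + 7*exp(-2*I*pi/5) + 6*exp(-4*I*pi/5) + 6*exp(4*I*pi/5) + 7*exp(2*I*pi/5)) + (10 + 7*exp(-2*I*pi/5) + 6*exp(-4*I*pi/5) + 6*exp(4*I*pi/5) + 7*exp(2*I*pi/5)) + (10 + 6*exp(-2*I*pi/5) + 7*exp(-4*I*pi/5) + 7*exp(4*I*pi/5) + 6*exp(2*I*pi/5))] = 50/5 = 10.
(Exp terms are combined using exp(i*s)*conj(exp(i*t)) = exp(i*(s-t)), and sums of them are collapsed using the identity that for every m > 1 the m distinct m-th roots of unity sum to 0, e.g. 1 + exp(2*I*pi/3) + exp(-2*I*pi/3) = 0.)
A character is irreducible iff <chi, chi> = 1, so this representation is reducible.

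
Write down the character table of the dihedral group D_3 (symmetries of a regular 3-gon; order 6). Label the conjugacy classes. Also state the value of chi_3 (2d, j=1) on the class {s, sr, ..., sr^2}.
Conjugacy classes: {e} of size 1, {r^1, r^2} of size 2, {s, sr, ..., sr^2} of size 3.
Character table:
  irrep \ class              {e} (size 1)  {r^1, r^2} (size 2)  {s, sr, ..., sr^2} (size 3)
  chi_1 (triv)               1             1                    1                          
  chi_2 (sign: r->1, s->-1)  1             1                    -1                         
  chi_3 (2d, j=1)            2             -1                   0                          

Spot check: chi_3 (2d, j=1) on {s, sr, ..., sr^2} = 0.

Solution. D_3 has order 2*3 = 6 with 3 conjugacy classes, hence 3 irreducibles. Sum of squared dims 1 + 1 + 4 = 6 = |G|. Linear characters come from the abelianisation; the 2-dimensional irreps have character r^k -> 2*cos(2*pi*j*k/3), reflections -> 0.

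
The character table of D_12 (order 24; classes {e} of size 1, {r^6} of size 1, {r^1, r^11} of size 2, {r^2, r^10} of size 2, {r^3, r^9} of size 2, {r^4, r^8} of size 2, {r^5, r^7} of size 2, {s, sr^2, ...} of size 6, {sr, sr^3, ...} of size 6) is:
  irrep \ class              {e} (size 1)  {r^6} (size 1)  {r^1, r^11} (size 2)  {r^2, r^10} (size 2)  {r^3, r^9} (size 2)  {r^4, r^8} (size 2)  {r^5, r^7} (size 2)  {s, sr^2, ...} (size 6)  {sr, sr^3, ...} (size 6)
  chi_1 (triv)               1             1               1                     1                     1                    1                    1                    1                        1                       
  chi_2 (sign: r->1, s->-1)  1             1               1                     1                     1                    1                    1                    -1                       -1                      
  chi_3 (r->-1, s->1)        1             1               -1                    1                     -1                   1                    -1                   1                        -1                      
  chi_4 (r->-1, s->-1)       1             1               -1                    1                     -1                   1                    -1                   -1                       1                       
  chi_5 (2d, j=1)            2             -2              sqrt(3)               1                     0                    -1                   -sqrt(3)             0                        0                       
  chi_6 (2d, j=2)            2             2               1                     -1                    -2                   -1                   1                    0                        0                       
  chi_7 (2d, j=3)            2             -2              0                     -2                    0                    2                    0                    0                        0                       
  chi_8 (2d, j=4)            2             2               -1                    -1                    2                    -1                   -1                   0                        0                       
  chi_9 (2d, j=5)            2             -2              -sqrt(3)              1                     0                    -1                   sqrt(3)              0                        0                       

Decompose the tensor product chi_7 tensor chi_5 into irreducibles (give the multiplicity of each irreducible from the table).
chi_7 tensor chi_5 = chi_6 + chi_8 (all other irreducibles have multiplicity 0).

The character of a tensor product is the pointwise product (chi_7 * chi_5)(C) = chi_7(C) * chi_5(C):
  {e}: (2)*(2), {r^6}: (-2)*(-2), {r^1, r^11}: (0)*(sqrt(3)), {r^2, r^10}: (-2)*(1), {r^3, r^9}: (0)*(0), {r^4, r^8}: (2)*(-1), {r^5, r^7}: (0)*(-sqrt(3)), {s, sr^2, ...}: (0)*(0), {sr, sr^3, ...}: (0)*(0)
so (chi_7 * chi_5) takes values
  {e} -> 4, {r^6} -> 4, {r^1, r^11} -> 0, {r^2, r^10} -> -2, {r^3, r^9} -> 0, {r^4, r^8} -> -2, {r^5, r^7} -> 0, {s, sr^2, ...} -> 0, {sr, sr^3, ...} -> 0.
Now take the inner product of this character with each irreducible chi from the table, <chi_7*chi_5, chi> = (1/24) sum_C |C| (chi_7*chi_5)(C) conj(chi(C)):
  <chi_7*chi_5, chi_1> = (1/24)[1*(4)*conj(1) + 1*(4)*conj(1) + 2*(0)*conj(1) + 2*(-2)*conj(1) + 2*(0)*conj(1) + 2*(-2)*conj(1) + 2*(0)*conj(1) + 6*(0)*conj(1) + 6*(0)*conj(1)]
      = (1/24)[(4) + (4) + (0) + (-4) + (0) + (-4) + (0) + (0) + (0)] = 0/24 = 0
  <chi_7*chi_5, chi_2> = (1/24)[1*(4)*conj(1) + 1*(4)*conj(1) + 2*(0)*conj(1) + 2*(-2)*conj(1) + 2*(0)*conj(1) + 2*(-2)*conj(1) + 2*(0)*conj(1) + 6*(0)*conj(-1) + 6*(0)*conj(-1)]
      = (1/24)[(4) + (4) + (0) + (-4) + (0) + (-4) + (0) + (0) + (0)] = 0/24 = 0
  <chi_7*chi_5, chi_3> = (1/24)[1*(4)*conj(1) + 1*(4)*conj(1) + 2*(0)*conj(-1) + 2*(-2)*conj(1) + 2*(0)*conj(-1) + 2*(-2)*conj(1) + 2*(0)*conj(-1) + 6*(0)*conj(1) + 6*(0)*conj(-1)]
      = (1/24)[(4) + (4) + (0) + (-4) + (0) + (-4) + (0) + (0) + (0)] = 0/24 = 0
  <chi_7*chi_5, chi_4> = (1/24)[1*(4)*conj(1) + 1*(4)*conj(1) + 2*(0)*conj(-1) + 2*(-2)*conj(1) + 2*(0)*conj(-1) + 2*(-2)*conj(1) + 2*(0)*conj(-1) + 6*(0)*conj(-1) + 6*(0)*conj(1)]
      = (1/24)[(4) + (4) + (0) + (-4) + (0) + (-4) + (0) + (0) + (0)] = 0/24 = 0
  <chi_7*chi_5, chi_5> = (1/24)[1*(4)*conj(2) + 1*(4)*conj(-2) + 2*(0)*conj(sqrt(3)) + 2*(-2)*conj(1) + 2*(0)*conj(0) + 2*(-2)*conj(-1) + 2*(0)*conj(-sqrt(3)) + 6*(0)*conj(0) + 6*(0)*conj(0)]
      = (1/24)[(8) + (-8) + (0) + (-4) + (0) + (4) + (0) + (0) + (0)] = 0/24 = 0
  <chi_7*chi_5, chi_6> = (1/24)[1*(4)*conj(2) + 1*(4)*conj(2) + 2*(0)*conj(1) + 2*(-2)*conj(-1) + 2*(0)*conj(-2) + 2*(-2)*conj(-1) + 2*(0)*conj(1) + 6*(0)*conj(0) + 6*(0)*conj(0)]
      = (1/24)[(8) + (8) + (0) + (4) + (0) + (4) + (0) + (0) + (0)] = 24/24 = 1
  <chi_7*chi_5, chi_7> = (1/24)[1*(4)*conj(2) + 1*(4)*conj(-2) + 2*(0)*conj(0) + 2*(-2)*conj(-2) + 2*(0)*conj(0) + 2*(-2)*conj(2) + 2*(0)*conj(0) + 6*(0)*conj(0) + 6*(0)*conj(0)]
      = (1/24)[(8) + (-8) + (0) + (8) + (0) + (-8) + (0) + (0) + (0)] = 0/24 = 0
  <chi_7*chi_5, chi_8> = (1/24)[1*(4)*conj(2) + 1*(4)*conj(2) + 2*(0)*conj(-1) + 2*(-2)*conj(-1) + 2*(0)*conj(2) + 2*(-2)*conj(-1) + 2*(0)*conj(-1) + 6*(0)*conj(0) + 6*(0)*conj(0)]
      = (1/24)[(8) + (8) + (0) + (4) + (0) + (4) + (0) + (0) + (0)] = 24/24 = 1
  <chi_7*chi_5, chi_9> = (1/24)[1*(4)*conj(2) + 1*(4)*conj(-2) + 2*(0)*conj(-sqrt(3)) + 2*(-2)*conj(1) + 2*(0)*conj(0) + 2*(-2)*conj(-1) + 2*(0)*conj(sqrt(3)) + 6*(0)*conj(0) + 6*(0)*conj(0)]
      = (1/24)[(8) + (-8) + (0) + (-4) + (0) + (4) + (0) + (0) + (0)] = 0/24 = 0
Hence the multiplicities are chi_6: 1, chi_8: 1. Dimension check: dim(chi_7)*dim(chi_5) = 2*2 = 4 and sum (mult * dim) = 1*2 + 1*2 = 4.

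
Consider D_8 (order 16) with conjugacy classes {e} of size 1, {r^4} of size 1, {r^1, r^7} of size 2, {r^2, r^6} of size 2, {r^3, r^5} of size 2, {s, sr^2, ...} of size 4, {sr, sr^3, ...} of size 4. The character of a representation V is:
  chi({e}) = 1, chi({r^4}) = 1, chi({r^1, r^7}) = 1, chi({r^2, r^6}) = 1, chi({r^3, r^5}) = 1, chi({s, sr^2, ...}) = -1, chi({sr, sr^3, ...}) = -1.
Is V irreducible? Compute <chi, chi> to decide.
Irreducible: <chi, chi> = 1.

Details: <chi, chi> = (1/|G|) sum_C |C| * |chi(C)|^2 = (1/16)[1*|1|^2 + 1*|1|^2 + 2*|1|^2 + 2*|1|^2 + 2*|1|^2 + 4*|-1|^2 + 4*|-1|^2]
  = (1/16)[(1) + (1) + (2) + (2) + (2) + (4) + (4)] = 16/16 = 1.
A character is irreducible iff <chi, chi> = 1, so this representation is irreducible.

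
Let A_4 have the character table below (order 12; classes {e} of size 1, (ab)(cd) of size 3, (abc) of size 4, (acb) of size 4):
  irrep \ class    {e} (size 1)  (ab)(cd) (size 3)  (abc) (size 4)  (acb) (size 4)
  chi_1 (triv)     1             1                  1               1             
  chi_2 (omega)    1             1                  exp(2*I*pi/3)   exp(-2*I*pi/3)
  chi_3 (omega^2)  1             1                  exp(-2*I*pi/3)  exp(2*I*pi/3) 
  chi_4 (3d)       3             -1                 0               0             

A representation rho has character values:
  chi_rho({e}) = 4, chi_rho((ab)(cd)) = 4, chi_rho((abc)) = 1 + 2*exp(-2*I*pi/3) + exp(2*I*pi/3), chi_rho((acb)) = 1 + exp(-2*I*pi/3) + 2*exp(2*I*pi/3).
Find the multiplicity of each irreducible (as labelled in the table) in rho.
Multiplicities: chi_1: 1, chi_2: 1, chi_3: 2, chi_4: 0.

Working: Use <chi_rho, chi> = (1/|G|) sum_C |C| * chi_rho(C) * conj(chi(C)) with |G| = 12 for each irreducible chi in the table:
  <chi_rho, chi_1> = (1/12)[1*(4)*conj(1) + 3*(4)*conj(1) + 4*(1 + 2*exp(-2*I*pi/3) + exp(2*I*pi/3))*conj(1) + 4*(1 + exp(-2*I*pi/3) + 2*exp(2*I*pi/3))*conj(1)]
      = (1/12)[(4) + (12) + (4 + 8*exp(-2*I*pi/3) + 4*exp(2*I*pi/3)) + (4 + 4*exp(-2*I*pi/3) + 8*exp(2*I*pi/3))] = 12/12 = 1
  <chi_rho, chi_2> = (1/12)[1*(4)*conj(1) + 3*(4)*conj(1) + 4*(1 + 2*exp(-2*I*pi/3) + exp(2*I*pi/3))*conj(exp(2*I*pi/3)) + 4*(1 + exp(-2*I*pi/3) + 2*exp(2*I*pi/3))*conj(exp(-2*I*pi/3))]
      = (1/12)[(4) + (12) + (4 + 4*exp(-2*I*pi/3) + 8*exp(2*I*pi/3)) + (4 + 8*exp(-2*I*pi/3) + 4*exp(2*I*pi/3))] = 12/12 = 1
  <chi_rho, chi_3> = (1/12)[1*(4)*conj(1) + 3*(4)*conj(1) + 4*(1 + 2*exp(-2*I*pi/3) + exp(2*I*pi/3))*conj(exp(-2*I*pi/3)) + 4*(1 + exp(-2*I*pi/3) + 2*exp(2*I*pi/3))*conj(exp(2*I*pi/3))]
      = (1/12)[(4) + (12) + (4) + (4)] = 24/12 = 2
  <chi_rho, chi_4> = (1/12)[1*(4)*conj(3) + 3*(4)*conj(-1) + 4*(1 + 2*exp(-2*I*pi/3) + exp(2*I*pi/3))*conj(0) + 4*(1 + exp(-2*I*pi/3) + 2*exp(2*I*pi/3))*conj(0)]
      = (1/12)[(12) + (-12) + (0) + (0)] = 0/12 = 0
(Exp terms are combined using exp(i*s)*conj(exp(i*t)) = exp(i*(s-t)), and sums of them are collapsed using the identity that for every m > 1 the m distinct m-th roots of unity sum to 0, e.g. 1 + exp(2*I*pi/3) + exp(-2*I*pi/3) = 0.)
Dimension check: dim(rho) = sum (mult * dim) = 1*1 + 1*1 + 2*1 + 0*3 = 4 = chi_rho(e) = 4.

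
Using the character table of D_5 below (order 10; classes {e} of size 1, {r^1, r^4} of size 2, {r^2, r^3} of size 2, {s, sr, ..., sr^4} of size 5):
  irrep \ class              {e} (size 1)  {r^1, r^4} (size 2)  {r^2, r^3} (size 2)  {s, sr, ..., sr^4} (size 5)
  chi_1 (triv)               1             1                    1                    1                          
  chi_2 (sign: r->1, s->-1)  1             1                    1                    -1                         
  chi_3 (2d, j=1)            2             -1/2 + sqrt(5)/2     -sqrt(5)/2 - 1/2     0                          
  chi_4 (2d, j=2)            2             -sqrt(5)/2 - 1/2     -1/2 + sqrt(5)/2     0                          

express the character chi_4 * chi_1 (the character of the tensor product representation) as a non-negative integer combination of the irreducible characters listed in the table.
chi_4 tensor chi_1 = chi_4 (all other irreducibles have multiplicity 0).

Solution. The character of a tensor product is the pointwise product (chi_4 * chi_1)(C) = chi_4(C) * chi_1(C):
  {e}: (2)*(1), {r^1, r^4}: (-sqrt(5)/2 - 1/2)*(1), {r^2, r^3}: (-1/2 + sqrt(5)/2)*(1), {s, sr, ..., sr^4}: (0)*(1)
so (chi_4 * chi_1) takes values
  {e} -> 2, {r^1, r^4} -> -sqrt(5)/2 - 1/2, {r^2, r^3} -> -1/2 + sqrt(5)/2, {s, sr, ..., sr^4} -> 0.
Now take the inner product of this character with each irreducible chi from the table, <chi_4*chi_1, chi> = (1/10) sum_C |C| (chi_4*chi_1)(C) conj(chi(C)):
  <chi_4*chi_1, chi_1> = (1/10)[1*(2)*conj(1) + 2*(-sqrt(5)/2 - 1/2)*conj(1) + 2*(-1/2 + sqrt(5)/2)*conj(1) + 5*(0)*conj(1)]
      = (1/10)[(2) + (-sqrt(5) - 1) + (-1 + sqrt(5)) + (0)] = 0/10 = 0
  <chi_4*chi_1, chi_2> = (1/10)[1*(2)*conj(1) + 2*(-sqrt(5)/2 - 1/2)*conj(1) + 2*(-1/2 + sqrt(5)/2)*conj(1) + 5*(0)*conj(-1)]
      = (1/10)[(2) + (-sqrt(5) - 1) + (-1 + sqrt(5)) + (0)] = 0/10 = 0
  <chi_4*chi_1, chi_3> = (1/10)[1*(2)*conj(2) + 2*(-sqrt(5)/2 - 1/2)*conj(-1/2 + sqrt(5)/2) + 2*(-1/2 + sqrt(5)/2)*conj(-sqrt(5)/2 - 1/2) + 5*(0)*conj(0)]
      = (1/10)[(4) + (-2) + (-2) + (0)] = 0/10 = 0
  <chi_4*chi_1, chi_4> = (1/10)[1*(2)*conj(2) + 2*(-sqrt(5)/2 - 1/2)*conj(-sqrt(5)/2 - 1/2) + 2*(-1/2 + sqrt(5)/2)*conj(-1/2 + sqrt(5)/2) + 5*(0)*conj(0)]
      = (1/10)[(4) + (sqrt(5) + 3) + (3 - sqrt(5)) + (0)] = 10/10 = 1
Hence the multiplicities are chi_4: 1. Dimension check: dim(chi_4)*dim(chi_1) = 2*1 = 2 and sum (mult * dim) = 1*2 = 2.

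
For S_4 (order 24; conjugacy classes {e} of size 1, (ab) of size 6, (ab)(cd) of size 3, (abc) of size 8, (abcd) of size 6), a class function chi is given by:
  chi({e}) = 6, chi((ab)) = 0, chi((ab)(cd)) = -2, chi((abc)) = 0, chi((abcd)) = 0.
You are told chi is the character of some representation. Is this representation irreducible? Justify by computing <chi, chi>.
Not irreducible (reducible): <chi, chi> = 2 > 1.

Why: <chi, chi> = (1/|G|) sum_C |C| * |chi(C)|^2 = (1/24)[1*|6|^2 + 6*|0|^2 + 3*|-2|^2 + 8*|0|^2 + 6*|0|^2]
  = (1/24)[(36) + (0) + (12) + (0) + (0)] = 48/24 = 2.
A character is irreducible iff <chi, chi> = 1, so this representation is reducible.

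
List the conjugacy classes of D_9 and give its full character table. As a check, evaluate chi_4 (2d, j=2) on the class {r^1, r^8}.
Conjugacy classes: {e} of size 1, {r^1, r^8} of size 2, {r^2, r^7} of size 2, {r^3, r^6} of size 2, {r^4, r^5} of size 2, {s, sr, ..., sr^8} of size 9.
Character table:
  irrep \ class              {e} (size 1)  {r^1, r^8} (size 2)  {r^2, r^7} (size 2)  {r^3, r^6} (size 2)  {r^4, r^5} (size 2)  {s, sr, ..., sr^8} (size 9)
  chi_1 (triv)               1             1                    1                    1                    1                    1                          
  chi_2 (sign: r->1, s->-1)  1             1                    1                    1                    1                    -1                         
  chi_3 (2d, j=1)            2             2*cos(2*pi/9)        2*cos(4*pi/9)        -1                   -2*cos(pi/9)         0                          
  chi_4 (2d, j=2)            2             2*cos(4*pi/9)        -2*cos(pi/9)         -1                   2*cos(2*pi/9)        0                          
  chi_5 (2d, j=3)            2             -1                   -1                   2                    -1                   0                          
  chi_6 (2d, j=4)            2             -2*cos(pi/9)         2*cos(2*pi/9)        -1                   2*cos(4*pi/9)        0                          

Spot check: chi_4 (2d, j=2) on {r^1, r^8} = 2*cos(4*pi/9).

Details: D_9 has order 2*9 = 18 with 6 conjugacy classes, hence 6 irreducibles. Sum of squared dims 1 + 1 + 4 + 4 + 4 + 4 = 18 = |G|. Linear characters come from the abelianisation; the 2-dimensional irreps have character r^k -> 2*cos(2*pi*j*k/9), reflections -> 0.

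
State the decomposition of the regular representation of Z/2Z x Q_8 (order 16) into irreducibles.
Each irreducible V_i of dimension d_i appears with multiplicity d_i, i.e. rho_reg = (direct sum over all irreducibles V_i) d_i V_i. The irreducible dimensions for Z/2Z x Q_8 are 1, 1, 1, 1, 1, 1, 1, 1, 2, 2: 8 irreducibles of dimension 1, each with multiplicity 1; 2 irreducibles of dimension 2, each with multiplicity 2. Total dimension 8*1*1 + 2*2*2 = 16 = |G|.

Details: General theorem: in the regular representation of a finite group G, each irreducible appears with multiplicity equal to its dimension. Check: dim(rho_reg) = sum d_i^2 = 1 + 1 + 1 + 1 + 1 + 1 + 1 + 1 + 4 + 4 = 16 = |G|.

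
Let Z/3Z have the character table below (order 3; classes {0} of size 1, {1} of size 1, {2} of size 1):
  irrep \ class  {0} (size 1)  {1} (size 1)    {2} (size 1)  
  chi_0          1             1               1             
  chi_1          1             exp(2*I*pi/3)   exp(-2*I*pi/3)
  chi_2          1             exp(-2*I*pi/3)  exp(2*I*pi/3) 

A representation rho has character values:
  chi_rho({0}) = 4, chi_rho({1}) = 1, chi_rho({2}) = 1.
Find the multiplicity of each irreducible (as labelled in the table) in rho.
Multiplicities: chi_0: 2, chi_1: 1, chi_2: 1.

Why: Use <chi_rho, chi> = (1/|G|) sum_C |C| * chi_rho(C) * conj(chi(C)) with |G| = 3 for each irreducible chi in the table:
  <chi_rho, chi_0> = (1/3)[1*(4)*conj(1) + 1*(1)*conj(1) + 1*(1)*conj(1)]
      = (1/3)[(4) + (1) + (1)] = 6/3 = 2
  <chi_rho, chi_1> = (1/3)[1*(4)*conj(1) + 1*(1)*conj(exp(2*I*pi/3)) + 1*(1)*conj(exp(-2*I*pi/3))]
      = (1/3)[(4) + (1 + 2*exp(-2*I*pi/3) + exp(2*I*pi/3)) + (1 + exp(-2*I*pi/3) + 2*exp(2*I*pi/3))] = 3/3 = 1
  <chi_rho, chi_2> = (1/3)[1*(4)*conj(1) + 1*(1)*conj(exp(-2*I*pi/3)) + 1*(1)*conj(exp(2*I*pi/3))]
      = (1/3)[(4) + (1 + exp(-2*I*pi/3) + 2*exp(2*I*pi/3)) + (1 + 2*exp(-2*I*pi/3) + exp(2*I*pi/3))] = 3/3 = 1
(Exp terms are combined using exp(i*s)*conj(exp(i*t)) = exp(i*(s-t)), and sums of them are collapsed using the identity that for every m > 1 the m distinct m-th roots of unity sum to 0, e.g. 1 + exp(2*I*pi/3) + exp(-2*I*pi/3) = 0.)
Dimension check: dim(rho) = sum (mult * dim) = 2*1 + 1*1 + 1*1 = 4 = chi_rho(e) = 4.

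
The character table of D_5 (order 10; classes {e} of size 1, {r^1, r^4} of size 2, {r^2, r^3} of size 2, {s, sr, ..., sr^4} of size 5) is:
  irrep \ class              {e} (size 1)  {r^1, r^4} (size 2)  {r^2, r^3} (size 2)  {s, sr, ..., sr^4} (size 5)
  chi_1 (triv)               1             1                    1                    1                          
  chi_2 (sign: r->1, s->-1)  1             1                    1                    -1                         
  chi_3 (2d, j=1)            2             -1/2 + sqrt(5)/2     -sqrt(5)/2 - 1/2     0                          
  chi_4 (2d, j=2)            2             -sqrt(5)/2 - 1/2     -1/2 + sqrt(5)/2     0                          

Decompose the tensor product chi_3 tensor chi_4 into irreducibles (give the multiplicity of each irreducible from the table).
chi_3 tensor chi_4 = chi_3 + chi_4 (all other irreducibles have multiplicity 0).

Proof sketch: The character of a tensor product is the pointwise product (chi_3 * chi_4)(C) = chi_3(C) * chi_4(C):
  {e}: (2)*(2), {r^1, r^4}: (-1/2 + sqrt(5)/2)*(-sqrt(5)/2 - 1/2), {r^2, r^3}: (-sqrt(5)/2 - 1/2)*(-1/2 + sqrt(5)/2), {s, sr, ..., sr^4}: (0)*(0)
so (chi_3 * chi_4) takes values
  {e} -> 4, {r^1, r^4} -> -1, {r^2, r^3} -> -1, {s, sr, ..., sr^4} -> 0.
Now take the inner product of this character with each irreducible chi from the table, <chi_3*chi_4, chi> = (1/10) sum_C |C| (chi_3*chi_4)(C) conj(chi(C)):
  <chi_3*chi_4, chi_1> = (1/10)[1*(4)*conj(1) + 2*(-1)*conj(1) + 2*(-1)*conj(1) + 5*(0)*conj(1)]
      = (1/10)[(4) + (-2) + (-2) + (0)] = 0/10 = 0
  <chi_3*chi_4, chi_2> = (1/10)[1*(4)*conj(1) + 2*(-1)*conj(1) + 2*(-1)*conj(1) + 5*(0)*conj(-1)]
      = (1/10)[(4) + (-2) + (-2) + (0)] = 0/10 = 0
  <chi_3*chi_4, chi_3> = (1/10)[1*(4)*conj(2) + 2*(-1)*conj(-1/2 + sqrt(5)/2) + 2*(-1)*conj(-sqrt(5)/2 - 1/2) + 5*(0)*conj(0)]
      = (1/10)[(8) + (1 - sqrt(5)) + (1 + sqrt(5)) + (0)] = 10/10 = 1
  <chi_3*chi_4, chi_4> = (1/10)[1*(4)*conj(2) + 2*(-1)*conj(-sqrt(5)/2 - 1/2) + 2*(-1)*conj(-1/2 + sqrt(5)/2) + 5*(0)*conj(0)]
      = (1/10)[(8) + (1 + sqrt(5)) + (1 - sqrt(5)) + (0)] = 10/10 = 1
Hence the multiplicities are chi_3: 1, chi_4: 1. Dimension check: dim(chi_3)*dim(chi_4) = 2*2 = 4 and sum (mult * dim) = 1*2 + 1*2 = 4.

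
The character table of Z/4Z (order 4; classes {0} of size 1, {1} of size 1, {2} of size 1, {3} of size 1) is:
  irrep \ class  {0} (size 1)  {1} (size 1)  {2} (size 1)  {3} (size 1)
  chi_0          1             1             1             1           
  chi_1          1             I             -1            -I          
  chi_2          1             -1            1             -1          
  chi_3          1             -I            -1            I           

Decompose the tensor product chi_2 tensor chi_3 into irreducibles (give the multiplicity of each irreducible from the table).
chi_2 tensor chi_3 = chi_1 (all other irreducibles have multiplicity 0).

Details: The character of a tensor product is the pointwise product (chi_2 * chi_3)(C) = chi_2(C) * chi_3(C):
  {0}: (1)*(1), {1}: (-1)*(-I), {2}: (1)*(-1), {3}: (-1)*(I)
so (chi_2 * chi_3) takes values
  {0} -> 1, {1} -> I, {2} -> -1, {3} -> -I.
Now take the inner product of this character with each irreducible chi from the table, <chi_2*chi_3, chi> = (1/4) sum_C |C| (chi_2*chi_3)(C) conj(chi(C)):
  <chi_2*chi_3, chi_0> = (1/4)[1*(1)*conj(1) + 1*(I)*conj(1) + 1*(-1)*conj(1) + 1*(-I)*conj(1)]
      = (1/4)[(1) + (I) + (-1) + (-I)] = 0/4 = 0
  <chi_2*chi_3, chi_1> = (1/4)[1*(1)*conj(1) + 1*(I)*conj(I) + 1*(-1)*conj(-1) + 1*(-I)*conj(-I)]
      = (1/4)[(1) + (1) + (1) + (1)] = 4/4 = 1
  <chi_2*chi_3, chi_2> = (1/4)[1*(1)*conj(1) + 1*(I)*conj(-1) + 1*(-1)*conj(1) + 1*(-I)*conj(-1)]
      = (1/4)[(1) + (-I) + (-1) + (I)] = 0/4 = 0
  <chi_2*chi_3, chi_3> = (1/4)[1*(1)*conj(1) + 1*(I)*conj(-I) + 1*(-1)*conj(-1) + 1*(-I)*conj(I)]
      = (1/4)[(1) + (-1) + (1) + (-1)] = 0/4 = 0
(Exp terms are combined using exp(i*s)*conj(exp(i*t)) = exp(i*(s-t)), and sums of them are collapsed using the identity that for every m > 1 the m distinct m-th roots of unity sum to 0, e.g. 1 + exp(2*I*pi/3) + exp(-2*I*pi/3) = 0.)
Hence the multiplicities are chi_1: 1. Dimension check: dim(chi_2)*dim(chi_3) = 1*1 = 1 and sum (mult * dim) = 1*1 = 1.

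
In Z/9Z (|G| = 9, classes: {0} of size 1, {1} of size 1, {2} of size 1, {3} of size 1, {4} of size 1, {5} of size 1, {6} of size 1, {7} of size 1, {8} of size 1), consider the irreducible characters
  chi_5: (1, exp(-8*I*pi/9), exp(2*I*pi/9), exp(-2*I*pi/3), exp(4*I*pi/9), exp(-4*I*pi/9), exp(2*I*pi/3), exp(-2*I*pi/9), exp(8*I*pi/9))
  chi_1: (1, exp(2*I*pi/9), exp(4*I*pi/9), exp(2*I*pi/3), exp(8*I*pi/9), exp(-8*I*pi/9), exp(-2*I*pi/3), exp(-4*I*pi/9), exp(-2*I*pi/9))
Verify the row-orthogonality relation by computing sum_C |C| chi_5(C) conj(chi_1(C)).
Sum = 0; so <chi_5, chi_1> = 0 (distinct irreducibles are orthogonal).

Proof sketch: Compute term by term over conjugacy classes (|C| * chi_5(C) * conj(chi_1(C))):
  1*(1)*conj(1) + 1*(exp(-8*I*pi/9))*conj(exp(2*I*pi/9)) + 1*(exp(2*I*pi/9))*conj(exp(4*I*pi/9)) + 1*(exp(-2*I*pi/3))*conj(exp(2*I*pi/3)) + 1*(exp(4*I*pi/9))*conj(exp(8*I*pi/9)) + 1*(exp(-4*I*pi/9))*conj(exp(-8*I*pi/9)) + 1*(exp(2*I*pi/3))*conj(exp(-2*I*pi/3)) + 1*(exp(-2*I*pi/9))*conj(exp(-4*I*pi/9)) + 1*(exp(8*I*pi/9))*conj(exp(-2*I*pi/9))
  = (1) + (exp(8*I*pi/9)) + (exp(-2*I*pi/9)) + (exp(2*I*pi/3)) + (exp(-4*I*pi/9)) + (exp(4*I*pi/9)) + (exp(-2*I*pi/3)) + (exp(2*I*pi/9)) + (exp(-8*I*pi/9))
  = 0.
(Exp terms are combined using exp(i*s)*conj(exp(i*t)) = exp(i*(s-t)), and sums of them are collapsed using the identity that for every m > 1 the m distinct m-th roots of unity sum to 0, e.g. 1 + exp(2*I*pi/3) + exp(-2*I*pi/3) = 0.)
Dividing by |G| = 9 gives 0/9 = 0, matching the row-orthogonality relation <chi_5, chi_1> = [chi_5 = chi_1].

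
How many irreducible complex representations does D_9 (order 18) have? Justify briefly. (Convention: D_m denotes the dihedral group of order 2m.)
6

Explanation: The number of irreducible complex representations of a finite group equals its number of conjugacy classes. D_9 has 6 conjugacy classes ((n+3)/2 for n odd), so D_9 (order 18) has exactly 6 irreducible complex representations.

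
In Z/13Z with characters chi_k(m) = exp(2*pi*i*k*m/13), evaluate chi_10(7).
chi_10(7) = zeta_13^70 = exp(10*I*pi/13)

Justification: chi_10(7) = zeta_13^(10*7) = zeta_13^70. Since zeta_13^13 = 1, this equals zeta_13^5 = exp(2*pi*i*5/13) = exp(10*I*pi/13).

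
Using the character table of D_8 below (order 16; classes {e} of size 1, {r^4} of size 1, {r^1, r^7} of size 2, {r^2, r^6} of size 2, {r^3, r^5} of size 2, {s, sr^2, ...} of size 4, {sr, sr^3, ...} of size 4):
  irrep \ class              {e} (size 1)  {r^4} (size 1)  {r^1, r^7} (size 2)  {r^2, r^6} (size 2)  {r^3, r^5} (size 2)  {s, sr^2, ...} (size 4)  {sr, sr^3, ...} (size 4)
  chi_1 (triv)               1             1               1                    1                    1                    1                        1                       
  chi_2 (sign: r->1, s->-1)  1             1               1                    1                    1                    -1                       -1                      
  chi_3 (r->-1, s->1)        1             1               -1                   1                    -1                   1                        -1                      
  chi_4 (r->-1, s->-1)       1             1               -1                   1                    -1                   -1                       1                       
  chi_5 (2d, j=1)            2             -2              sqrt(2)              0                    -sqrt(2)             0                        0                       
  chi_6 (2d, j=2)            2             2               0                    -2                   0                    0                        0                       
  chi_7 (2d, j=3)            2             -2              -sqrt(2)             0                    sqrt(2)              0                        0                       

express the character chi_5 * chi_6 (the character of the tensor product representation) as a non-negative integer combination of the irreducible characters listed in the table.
chi_5 tensor chi_6 = chi_5 + chi_7 (all other irreducibles have multiplicity 0).

Solution. The character of a tensor product is the pointwise product (chi_5 * chi_6)(C) = chi_5(C) * chi_6(C):
  {e}: (2)*(2), {r^4}: (-2)*(2), {r^1, r^7}: (sqrt(2))*(0), {r^2, r^6}: (0)*(-2), {r^3, r^5}: (-sqrt(2))*(0), {s, sr^2, ...}: (0)*(0), {sr, sr^3, ...}: (0)*(0)
so (chi_5 * chi_6) takes values
  {e} -> 4, {r^4} -> -4, {r^1, r^7} -> 0, {r^2, r^6} -> 0, {r^3, r^5} -> 0, {s, sr^2, ...} -> 0, {sr, sr^3, ...} -> 0.
Now take the inner product of this character with each irreducible chi from the table, <chi_5*chi_6, chi> = (1/16) sum_C |C| (chi_5*chi_6)(C) conj(chi(C)):
  <chi_5*chi_6, chi_1> = (1/16)[1*(4)*conj(1) + 1*(-4)*conj(1) + 2*(0)*conj(1) + 2*(0)*conj(1) + 2*(0)*conj(1) + 4*(0)*conj(1) + 4*(0)*conj(1)]
      = (1/16)[(4) + (-4) + (0) + (0) + (0) + (0) + (0)] = 0/16 = 0
  <chi_5*chi_6, chi_2> = (1/16)[1*(4)*conj(1) + 1*(-4)*conj(1) + 2*(0)*conj(1) + 2*(0)*conj(1) + 2*(0)*conj(1) + 4*(0)*conj(-1) + 4*(0)*conj(-1)]
      = (1/16)[(4) + (-4) + (0) + (0) + (0) + (0) + (0)] = 0/16 = 0
  <chi_5*chi_6, chi_3> = (1/16)[1*(4)*conj(1) + 1*(-4)*conj(1) + 2*(0)*conj(-1) + 2*(0)*conj(1) + 2*(0)*conj(-1) + 4*(0)*conj(1) + 4*(0)*conj(-1)]
      = (1/16)[(4) + (-4) + (0) + (0) + (0) + (0) + (0)] = 0/16 = 0
  <chi_5*chi_6, chi_4> = (1/16)[1*(4)*conj(1) + 1*(-4)*conj(1) + 2*(0)*conj(-1) + 2*(0)*conj(1) + 2*(0)*conj(-1) + 4*(0)*conj(-1) + 4*(0)*conj(1)]
      = (1/16)[(4) + (-4) + (0) + (0) + (0) + (0) + (0)] = 0/16 = 0
  <chi_5*chi_6, chi_5> = (1/16)[1*(4)*conj(2) + 1*(-4)*conj(-2) + 2*(0)*conj(sqrt(2)) + 2*(0)*conj(0) + 2*(0)*conj(-sqrt(2)) + 4*(0)*conj(0) + 4*(0)*conj(0)]
      = (1/16)[(8) + (8) + (0) + (0) + (0) + (0) + (0)] = 16/16 = 1
  <chi_5*chi_6, chi_6> = (1/16)[1*(4)*conj(2) + 1*(-4)*conj(2) + 2*(0)*conj(0) + 2*(0)*conj(-2) + 2*(0)*conj(0) + 4*(0)*conj(0) + 4*(0)*conj(0)]
      = (1/16)[(8) + (-8) + (0) + (0) + (0) + (0) + (0)] = 0/16 = 0
  <chi_5*chi_6, chi_7> = (1/16)[1*(4)*conj(2) + 1*(-4)*conj(-2) + 2*(0)*conj(-sqrt(2)) + 2*(0)*conj(0) + 2*(0)*conj(sqrt(2)) + 4*(0)*conj(0) + 4*(0)*conj(0)]
      = (1/16)[(8) + (8) + (0) + (0) + (0) + (0) + (0)] = 16/16 = 1
Hence the multiplicities are chi_5: 1, chi_7: 1. Dimension check: dim(chi_5)*dim(chi_6) = 2*2 = 4 and sum (mult * dim) = 1*2 + 1*2 = 4.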